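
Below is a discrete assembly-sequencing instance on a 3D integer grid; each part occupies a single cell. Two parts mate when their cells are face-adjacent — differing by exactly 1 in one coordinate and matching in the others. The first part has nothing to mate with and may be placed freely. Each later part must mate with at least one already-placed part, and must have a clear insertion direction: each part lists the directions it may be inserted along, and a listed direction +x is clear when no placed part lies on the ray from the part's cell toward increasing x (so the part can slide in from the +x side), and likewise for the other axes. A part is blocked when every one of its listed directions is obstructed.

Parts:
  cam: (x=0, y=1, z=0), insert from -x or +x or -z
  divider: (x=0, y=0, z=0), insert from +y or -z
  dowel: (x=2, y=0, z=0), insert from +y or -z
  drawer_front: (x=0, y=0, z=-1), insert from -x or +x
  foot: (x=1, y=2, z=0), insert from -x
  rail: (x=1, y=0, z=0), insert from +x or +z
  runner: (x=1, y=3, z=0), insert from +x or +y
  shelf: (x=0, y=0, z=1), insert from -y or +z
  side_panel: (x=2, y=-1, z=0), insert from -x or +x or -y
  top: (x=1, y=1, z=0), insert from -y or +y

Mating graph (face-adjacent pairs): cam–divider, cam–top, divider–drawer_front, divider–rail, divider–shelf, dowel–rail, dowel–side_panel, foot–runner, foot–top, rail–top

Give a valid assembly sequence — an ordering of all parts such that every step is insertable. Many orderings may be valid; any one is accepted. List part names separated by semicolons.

top; cam; divider; shelf; foot; runner; drawer_front; rail; dowel; side_panel

1. top@(1, 1, 0) [-y clear] — {top}
2. cam@(0, 1, 0) [-x clear] — {cam, top}
3. divider@(0, 0, 0) [-z clear] — {cam, divider, top}
4. shelf@(0, 0, 1) [-y clear] — {cam, divider, shelf, top}
5. foot@(1, 2, 0) [-x clear] — {cam, divider, foot, shelf, top}
6. runner@(1, 3, 0) [+x clear] — {cam, divider, foot, runner, shelf, top}
7. drawer_front@(0, 0, -1) [-x clear] — {cam, divider, drawer_front, foot, runner, shelf, top}
8. rail@(1, 0, 0) [+x clear] — {cam, divider, drawer_front, foot, rail, runner, shelf, top}
9. dowel@(2, 0, 0) [+y clear] — {cam, divider, dowel, drawer_front, foot, rail, runner, shelf, top}
10. side_panel@(2, -1, 0) [-x clear] — {cam, divider, dowel, drawer_front, foot, rail, runner, shelf, side_panel, top}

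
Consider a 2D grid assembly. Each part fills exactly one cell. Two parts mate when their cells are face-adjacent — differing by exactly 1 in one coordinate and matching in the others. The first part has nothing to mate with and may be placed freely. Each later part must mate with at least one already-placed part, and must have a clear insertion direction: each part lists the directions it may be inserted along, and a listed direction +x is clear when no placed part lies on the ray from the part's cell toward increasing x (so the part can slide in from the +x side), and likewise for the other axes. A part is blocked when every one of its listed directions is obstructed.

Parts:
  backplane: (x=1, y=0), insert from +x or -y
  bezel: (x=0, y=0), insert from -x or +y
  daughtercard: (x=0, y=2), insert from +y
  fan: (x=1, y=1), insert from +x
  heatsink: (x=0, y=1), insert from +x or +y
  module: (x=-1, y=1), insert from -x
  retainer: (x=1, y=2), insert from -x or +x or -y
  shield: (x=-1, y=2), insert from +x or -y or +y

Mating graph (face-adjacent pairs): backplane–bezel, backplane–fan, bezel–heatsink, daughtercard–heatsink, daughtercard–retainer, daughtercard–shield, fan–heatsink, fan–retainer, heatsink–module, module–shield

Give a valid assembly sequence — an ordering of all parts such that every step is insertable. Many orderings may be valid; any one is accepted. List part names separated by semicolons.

1. shield@(-1, 2) [+x clear] — {shield}
2. daughtercard@(0, 2) [+y clear] — {daughtercard, shield}
3. module@(-1, 1) [-x clear] — {daughtercard, module, shield}
4. heatsink@(0, 1) [+x clear] — {daughtercard, heatsink, module, shield}
5. fan@(1, 1) [+x clear] — {daughtercard, fan, heatsink, module, shield}
6. bezel@(0, 0) [-x clear] — {bezel, daughtercard, fan, heatsink, module, shield}
7. backplane@(1, 0) [+x clear] — {backplane, bezel, daughtercard, fan, heatsink, module, shield}
8. retainer@(1, 2) [+x clear] — {backplane, bezel, daughtercard, fan, heatsink, module, retainer, shield}

shield; daughtercard; module; heatsink; fan; bezel; backplane; retainer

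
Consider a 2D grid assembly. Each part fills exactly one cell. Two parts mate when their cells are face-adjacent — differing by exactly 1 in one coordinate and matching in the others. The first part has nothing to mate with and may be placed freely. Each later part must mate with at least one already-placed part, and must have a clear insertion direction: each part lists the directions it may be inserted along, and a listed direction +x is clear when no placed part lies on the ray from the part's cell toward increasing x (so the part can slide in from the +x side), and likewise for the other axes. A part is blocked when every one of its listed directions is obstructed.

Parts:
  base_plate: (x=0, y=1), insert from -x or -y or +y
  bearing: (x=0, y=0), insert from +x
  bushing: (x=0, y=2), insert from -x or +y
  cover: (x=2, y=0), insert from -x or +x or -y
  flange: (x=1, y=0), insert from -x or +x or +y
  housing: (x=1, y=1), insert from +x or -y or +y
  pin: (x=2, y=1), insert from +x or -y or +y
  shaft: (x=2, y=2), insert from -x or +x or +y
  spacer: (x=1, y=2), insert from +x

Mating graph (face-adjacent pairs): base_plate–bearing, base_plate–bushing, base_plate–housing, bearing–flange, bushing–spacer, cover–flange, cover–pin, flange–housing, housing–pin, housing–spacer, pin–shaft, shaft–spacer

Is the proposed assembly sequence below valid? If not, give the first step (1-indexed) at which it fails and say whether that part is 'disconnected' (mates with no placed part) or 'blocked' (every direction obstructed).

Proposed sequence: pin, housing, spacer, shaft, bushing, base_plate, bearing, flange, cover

Valid

1. pin@(2, 1) [+x clear] — {pin}
2. housing@(1, 1) [-y clear] — {housing, pin}
3. spacer@(1, 2) [+x clear] — {housing, pin, spacer}
4. shaft@(2, 2) [+x clear] — {housing, pin, shaft, spacer}
5. bushing@(0, 2) [-x clear] — {bushing, housing, pin, shaft, spacer}
6. base_plate@(0, 1) [-x clear] — {base_plate, bushing, housing, pin, shaft, spacer}
7. bearing@(0, 0) [+x clear] — {base_plate, bearing, bushing, housing, pin, shaft, spacer}
8. flange@(1, 0) [+x clear] — {base_plate, bearing, bushing, flange, housing, pin, shaft, spacer}
9. cover@(2, 0) [+x clear] — {base_plate, bearing, bushing, cover, flange, housing, pin, shaft, spacer}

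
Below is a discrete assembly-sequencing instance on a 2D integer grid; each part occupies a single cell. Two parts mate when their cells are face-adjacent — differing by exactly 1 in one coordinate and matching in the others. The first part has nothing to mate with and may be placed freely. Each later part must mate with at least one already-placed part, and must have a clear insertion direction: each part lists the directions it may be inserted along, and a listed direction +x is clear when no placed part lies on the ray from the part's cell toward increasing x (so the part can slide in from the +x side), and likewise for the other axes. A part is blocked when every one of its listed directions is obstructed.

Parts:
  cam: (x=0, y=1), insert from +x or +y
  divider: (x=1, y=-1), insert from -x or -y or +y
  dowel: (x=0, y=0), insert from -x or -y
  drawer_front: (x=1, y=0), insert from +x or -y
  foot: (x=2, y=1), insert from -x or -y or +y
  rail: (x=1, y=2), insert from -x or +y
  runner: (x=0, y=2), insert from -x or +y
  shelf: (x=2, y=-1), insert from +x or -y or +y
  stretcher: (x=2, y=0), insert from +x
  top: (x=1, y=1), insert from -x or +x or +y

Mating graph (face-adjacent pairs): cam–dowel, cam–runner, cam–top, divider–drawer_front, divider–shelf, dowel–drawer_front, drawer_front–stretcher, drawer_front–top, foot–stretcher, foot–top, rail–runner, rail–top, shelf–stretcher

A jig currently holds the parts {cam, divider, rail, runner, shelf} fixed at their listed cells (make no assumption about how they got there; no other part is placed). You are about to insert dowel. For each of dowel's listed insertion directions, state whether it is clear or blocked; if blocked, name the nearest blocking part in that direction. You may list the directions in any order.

-x: clear; -y: clear

-x: ray from dowel(0, 0) has no placed part ⇒ clear
-y: ray from dowel(0, 0) has no placed part ⇒ clear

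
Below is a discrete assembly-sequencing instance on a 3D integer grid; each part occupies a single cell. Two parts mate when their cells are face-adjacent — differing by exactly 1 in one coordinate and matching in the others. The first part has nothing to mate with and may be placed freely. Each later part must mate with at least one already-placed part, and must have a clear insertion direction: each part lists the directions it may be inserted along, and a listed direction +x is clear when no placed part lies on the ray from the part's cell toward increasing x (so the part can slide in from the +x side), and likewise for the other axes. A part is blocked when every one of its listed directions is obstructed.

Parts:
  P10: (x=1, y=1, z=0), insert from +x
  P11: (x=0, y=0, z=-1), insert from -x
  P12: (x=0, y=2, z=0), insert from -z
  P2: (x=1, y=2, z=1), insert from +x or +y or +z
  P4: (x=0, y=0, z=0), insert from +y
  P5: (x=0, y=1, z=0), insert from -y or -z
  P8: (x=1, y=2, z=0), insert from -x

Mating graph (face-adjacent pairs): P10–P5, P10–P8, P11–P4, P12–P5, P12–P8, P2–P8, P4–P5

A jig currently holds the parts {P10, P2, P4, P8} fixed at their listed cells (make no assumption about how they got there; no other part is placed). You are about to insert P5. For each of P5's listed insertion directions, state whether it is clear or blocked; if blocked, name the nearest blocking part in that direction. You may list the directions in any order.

-y: blocked by P4; -z: clear

-y: nearest on ray is P4@(0, 0, 0) ⇒ blocked
-z: ray from P5(0, 1, 0) has no placed part ⇒ clear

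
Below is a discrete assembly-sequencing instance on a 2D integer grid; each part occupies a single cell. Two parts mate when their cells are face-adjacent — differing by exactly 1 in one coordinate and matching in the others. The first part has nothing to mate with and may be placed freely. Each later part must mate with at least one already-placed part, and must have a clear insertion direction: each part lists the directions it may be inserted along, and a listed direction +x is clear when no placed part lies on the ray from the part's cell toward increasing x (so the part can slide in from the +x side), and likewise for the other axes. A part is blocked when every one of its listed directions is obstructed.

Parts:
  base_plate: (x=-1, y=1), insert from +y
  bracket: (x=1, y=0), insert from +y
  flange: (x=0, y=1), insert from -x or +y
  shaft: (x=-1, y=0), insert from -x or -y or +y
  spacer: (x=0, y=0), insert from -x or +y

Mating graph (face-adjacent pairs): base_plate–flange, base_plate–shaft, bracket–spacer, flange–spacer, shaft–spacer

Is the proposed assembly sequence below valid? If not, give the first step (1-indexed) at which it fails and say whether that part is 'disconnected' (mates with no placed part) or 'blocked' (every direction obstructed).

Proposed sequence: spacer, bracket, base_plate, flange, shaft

1. spacer@(0, 0) [-x clear] — {spacer}
2. bracket@(1, 0) [+y clear] — {bracket, spacer}
3. base_plate@(-1, 1) — no placed neighbour ⇒ disconnected

Invalid at step 3 (disconnected)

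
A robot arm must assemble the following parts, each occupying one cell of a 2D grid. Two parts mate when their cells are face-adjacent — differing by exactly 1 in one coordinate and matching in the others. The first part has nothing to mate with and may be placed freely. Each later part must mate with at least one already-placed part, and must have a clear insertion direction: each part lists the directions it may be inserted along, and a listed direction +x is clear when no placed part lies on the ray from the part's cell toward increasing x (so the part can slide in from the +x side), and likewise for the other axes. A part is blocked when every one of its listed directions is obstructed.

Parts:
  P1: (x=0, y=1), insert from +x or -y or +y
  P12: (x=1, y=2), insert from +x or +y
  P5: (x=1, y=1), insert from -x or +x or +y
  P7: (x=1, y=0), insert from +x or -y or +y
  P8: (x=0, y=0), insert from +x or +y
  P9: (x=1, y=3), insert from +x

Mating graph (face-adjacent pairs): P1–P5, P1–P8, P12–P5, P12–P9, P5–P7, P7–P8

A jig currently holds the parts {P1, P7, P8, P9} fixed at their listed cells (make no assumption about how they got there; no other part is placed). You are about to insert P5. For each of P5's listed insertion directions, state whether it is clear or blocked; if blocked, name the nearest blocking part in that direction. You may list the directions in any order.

-x: nearest on ray is P1@(0, 1) ⇒ blocked
+x: ray from P5(1, 1) has no placed part ⇒ clear
+y: nearest on ray is P9@(1, 3) ⇒ blocked

+x: clear; +y: blocked by P9; -x: blocked by P1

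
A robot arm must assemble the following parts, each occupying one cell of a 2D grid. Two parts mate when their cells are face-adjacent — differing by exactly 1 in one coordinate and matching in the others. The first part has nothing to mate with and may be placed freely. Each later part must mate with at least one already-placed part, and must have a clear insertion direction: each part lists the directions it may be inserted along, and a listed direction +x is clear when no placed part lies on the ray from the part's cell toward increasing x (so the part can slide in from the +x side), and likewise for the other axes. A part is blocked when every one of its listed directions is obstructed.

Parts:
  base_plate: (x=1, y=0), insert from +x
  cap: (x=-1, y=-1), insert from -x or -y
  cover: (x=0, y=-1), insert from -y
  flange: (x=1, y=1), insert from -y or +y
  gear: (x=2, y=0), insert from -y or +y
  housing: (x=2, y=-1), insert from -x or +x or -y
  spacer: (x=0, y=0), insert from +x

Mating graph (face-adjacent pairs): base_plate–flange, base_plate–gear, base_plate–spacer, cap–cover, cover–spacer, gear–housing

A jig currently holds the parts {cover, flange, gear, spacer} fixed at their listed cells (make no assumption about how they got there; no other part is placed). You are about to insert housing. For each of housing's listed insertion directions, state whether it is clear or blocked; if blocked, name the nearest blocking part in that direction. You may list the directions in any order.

-x: nearest on ray is cover@(0, -1) ⇒ blocked
+x: ray from housing(2, -1) has no placed part ⇒ clear
-y: ray from housing(2, -1) has no placed part ⇒ clear

+x: clear; -x: blocked by cover; -y: clear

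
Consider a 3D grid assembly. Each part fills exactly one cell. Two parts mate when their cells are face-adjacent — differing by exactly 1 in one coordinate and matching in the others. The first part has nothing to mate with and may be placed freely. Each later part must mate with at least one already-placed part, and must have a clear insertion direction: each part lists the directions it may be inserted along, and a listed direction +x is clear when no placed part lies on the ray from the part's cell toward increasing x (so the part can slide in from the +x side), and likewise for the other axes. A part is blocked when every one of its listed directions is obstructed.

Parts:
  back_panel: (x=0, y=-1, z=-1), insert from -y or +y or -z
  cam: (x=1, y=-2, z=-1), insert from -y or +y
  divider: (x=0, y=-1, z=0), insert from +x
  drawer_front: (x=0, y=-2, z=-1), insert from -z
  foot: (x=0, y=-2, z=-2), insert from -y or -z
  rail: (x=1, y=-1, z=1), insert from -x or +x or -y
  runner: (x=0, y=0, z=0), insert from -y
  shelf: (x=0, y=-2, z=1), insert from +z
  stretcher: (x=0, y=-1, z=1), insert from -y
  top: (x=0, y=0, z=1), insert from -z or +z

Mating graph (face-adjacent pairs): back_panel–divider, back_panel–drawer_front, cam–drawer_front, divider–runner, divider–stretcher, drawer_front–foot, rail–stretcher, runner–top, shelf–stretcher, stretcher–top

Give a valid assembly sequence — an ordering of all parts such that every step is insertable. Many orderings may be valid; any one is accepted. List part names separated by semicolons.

1. runner@(0, 0, 0) [-y clear] — {runner}
2. divider@(0, -1, 0) [+x clear] — {divider, runner}
3. back_panel@(0, -1, -1) [-y clear] — {back_panel, divider, runner}
4. drawer_front@(0, -2, -1) [-z clear] — {back_panel, divider, drawer_front, runner}
5. stretcher@(0, -1, 1) [-y clear] — {back_panel, divider, drawer_front, runner, stretcher}
6. rail@(1, -1, 1) [+x clear] — {back_panel, divider, drawer_front, rail, runner, stretcher}
7. shelf@(0, -2, 1) [+z clear] — {back_panel, divider, drawer_front, rail, runner, shelf, stretcher}
8. cam@(1, -2, -1) [-y clear] — {back_panel, cam, divider, drawer_front, rail, runner, shelf, stretcher}
9. foot@(0, -2, -2) [-y clear] — {back_panel, cam, divider, drawer_front, foot, rail, runner, shelf, stretcher}
10. top@(0, 0, 1) [+z clear] — {back_panel, cam, divider, drawer_front, foot, rail, runner, shelf, stretcher, top}

runner; divider; back_panel; drawer_front; stretcher; rail; shelf; cam; foot; top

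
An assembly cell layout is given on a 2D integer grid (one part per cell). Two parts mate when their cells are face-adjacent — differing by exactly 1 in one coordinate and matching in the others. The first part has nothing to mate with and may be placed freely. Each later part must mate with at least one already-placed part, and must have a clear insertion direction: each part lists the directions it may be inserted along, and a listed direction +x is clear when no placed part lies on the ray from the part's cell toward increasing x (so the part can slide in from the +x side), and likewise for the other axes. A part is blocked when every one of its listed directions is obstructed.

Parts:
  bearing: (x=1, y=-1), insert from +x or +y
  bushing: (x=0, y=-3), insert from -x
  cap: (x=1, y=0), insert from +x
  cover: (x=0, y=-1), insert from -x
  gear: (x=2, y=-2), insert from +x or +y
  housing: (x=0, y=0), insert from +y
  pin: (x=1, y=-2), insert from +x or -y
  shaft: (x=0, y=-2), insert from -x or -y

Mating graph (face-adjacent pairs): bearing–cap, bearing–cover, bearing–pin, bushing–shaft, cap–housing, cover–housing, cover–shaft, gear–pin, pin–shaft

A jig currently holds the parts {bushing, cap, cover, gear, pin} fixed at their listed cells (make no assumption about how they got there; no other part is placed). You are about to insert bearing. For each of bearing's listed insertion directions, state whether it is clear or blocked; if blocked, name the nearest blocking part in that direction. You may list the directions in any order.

+x: clear; +y: blocked by cap

+x: ray from bearing(1, -1) has no placed part ⇒ clear
+y: nearest on ray is cap@(1, 0) ⇒ blocked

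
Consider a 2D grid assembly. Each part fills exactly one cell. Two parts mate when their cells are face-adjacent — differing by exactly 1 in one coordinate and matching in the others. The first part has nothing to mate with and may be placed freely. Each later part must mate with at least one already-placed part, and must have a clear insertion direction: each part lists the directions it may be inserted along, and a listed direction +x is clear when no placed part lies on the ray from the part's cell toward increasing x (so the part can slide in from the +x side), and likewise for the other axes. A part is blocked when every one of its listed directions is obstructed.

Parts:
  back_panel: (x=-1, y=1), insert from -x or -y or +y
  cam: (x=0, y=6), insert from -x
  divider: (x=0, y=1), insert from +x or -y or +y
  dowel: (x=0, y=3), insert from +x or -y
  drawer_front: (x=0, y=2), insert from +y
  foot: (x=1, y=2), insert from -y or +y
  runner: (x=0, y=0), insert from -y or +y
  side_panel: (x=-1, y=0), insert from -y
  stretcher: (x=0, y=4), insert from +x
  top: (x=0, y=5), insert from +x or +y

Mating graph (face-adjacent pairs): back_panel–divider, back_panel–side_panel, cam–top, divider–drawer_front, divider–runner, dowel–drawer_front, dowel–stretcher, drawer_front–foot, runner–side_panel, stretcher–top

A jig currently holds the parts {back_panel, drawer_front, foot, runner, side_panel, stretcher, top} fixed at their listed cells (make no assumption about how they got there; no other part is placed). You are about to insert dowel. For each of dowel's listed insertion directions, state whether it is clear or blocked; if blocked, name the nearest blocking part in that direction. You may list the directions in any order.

+x: clear; -y: blocked by drawer_front

+x: ray from dowel(0, 3) has no placed part ⇒ clear
-y: nearest on ray is drawer_front@(0, 2) ⇒ blocked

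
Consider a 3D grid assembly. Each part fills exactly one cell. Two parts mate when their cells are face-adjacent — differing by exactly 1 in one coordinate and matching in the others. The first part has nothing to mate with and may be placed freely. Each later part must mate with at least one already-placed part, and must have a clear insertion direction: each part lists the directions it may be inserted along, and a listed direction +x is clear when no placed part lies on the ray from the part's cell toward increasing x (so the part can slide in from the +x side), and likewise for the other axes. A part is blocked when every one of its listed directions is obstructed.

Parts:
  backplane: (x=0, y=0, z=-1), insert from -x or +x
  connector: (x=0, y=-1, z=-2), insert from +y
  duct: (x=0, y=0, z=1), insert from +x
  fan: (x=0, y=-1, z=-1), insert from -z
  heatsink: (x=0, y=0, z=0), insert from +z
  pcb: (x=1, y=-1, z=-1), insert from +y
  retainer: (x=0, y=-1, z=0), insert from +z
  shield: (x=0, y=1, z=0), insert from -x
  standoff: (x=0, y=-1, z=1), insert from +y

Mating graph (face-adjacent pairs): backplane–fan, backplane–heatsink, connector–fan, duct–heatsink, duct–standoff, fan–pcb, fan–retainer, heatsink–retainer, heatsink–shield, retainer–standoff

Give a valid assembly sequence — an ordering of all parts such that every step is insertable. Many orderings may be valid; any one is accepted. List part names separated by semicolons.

1. shield@(0, 1, 0) [-x clear] — {shield}
2. heatsink@(0, 0, 0) [+z clear] — {heatsink, shield}
3. backplane@(0, 0, -1) [-x clear] — {backplane, heatsink, shield}
4. retainer@(0, -1, 0) [+z clear] — {backplane, heatsink, retainer, shield}
5. standoff@(0, -1, 1) [+y clear] — {backplane, heatsink, retainer, shield, standoff}
6. duct@(0, 0, 1) [+x clear] — {backplane, duct, heatsink, retainer, shield, standoff}
7. fan@(0, -1, -1) [-z clear] — {backplane, duct, fan, heatsink, retainer, shield, standoff}
8. connector@(0, -1, -2) [+y clear] — {backplane, connector, duct, fan, heatsink, retainer, shield, standoff}
9. pcb@(1, -1, -1) [+y clear] — {backplane, connector, duct, fan, heatsink, pcb, retainer, shield, standoff}

shield; heatsink; backplane; retainer; standoff; duct; fan; connector; pcb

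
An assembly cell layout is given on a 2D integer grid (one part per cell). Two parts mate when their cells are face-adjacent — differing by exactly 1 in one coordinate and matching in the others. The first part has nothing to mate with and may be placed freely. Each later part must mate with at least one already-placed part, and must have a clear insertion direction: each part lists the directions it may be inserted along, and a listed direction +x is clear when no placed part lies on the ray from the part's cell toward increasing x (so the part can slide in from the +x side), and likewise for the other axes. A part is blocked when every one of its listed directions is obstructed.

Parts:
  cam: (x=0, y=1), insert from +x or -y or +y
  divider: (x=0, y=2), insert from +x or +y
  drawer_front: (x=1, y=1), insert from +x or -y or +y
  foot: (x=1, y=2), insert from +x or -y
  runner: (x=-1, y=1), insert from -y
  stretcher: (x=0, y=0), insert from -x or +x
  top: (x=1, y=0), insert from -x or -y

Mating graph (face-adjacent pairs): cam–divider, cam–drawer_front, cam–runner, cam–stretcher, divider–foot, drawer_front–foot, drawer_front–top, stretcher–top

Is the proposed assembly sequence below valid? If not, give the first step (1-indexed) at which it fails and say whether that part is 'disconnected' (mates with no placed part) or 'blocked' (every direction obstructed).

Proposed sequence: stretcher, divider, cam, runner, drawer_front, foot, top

1. stretcher@(0, 0) [-x clear] — {stretcher}
2. divider@(0, 2) — no placed neighbour ⇒ disconnected

Invalid at step 2 (disconnected)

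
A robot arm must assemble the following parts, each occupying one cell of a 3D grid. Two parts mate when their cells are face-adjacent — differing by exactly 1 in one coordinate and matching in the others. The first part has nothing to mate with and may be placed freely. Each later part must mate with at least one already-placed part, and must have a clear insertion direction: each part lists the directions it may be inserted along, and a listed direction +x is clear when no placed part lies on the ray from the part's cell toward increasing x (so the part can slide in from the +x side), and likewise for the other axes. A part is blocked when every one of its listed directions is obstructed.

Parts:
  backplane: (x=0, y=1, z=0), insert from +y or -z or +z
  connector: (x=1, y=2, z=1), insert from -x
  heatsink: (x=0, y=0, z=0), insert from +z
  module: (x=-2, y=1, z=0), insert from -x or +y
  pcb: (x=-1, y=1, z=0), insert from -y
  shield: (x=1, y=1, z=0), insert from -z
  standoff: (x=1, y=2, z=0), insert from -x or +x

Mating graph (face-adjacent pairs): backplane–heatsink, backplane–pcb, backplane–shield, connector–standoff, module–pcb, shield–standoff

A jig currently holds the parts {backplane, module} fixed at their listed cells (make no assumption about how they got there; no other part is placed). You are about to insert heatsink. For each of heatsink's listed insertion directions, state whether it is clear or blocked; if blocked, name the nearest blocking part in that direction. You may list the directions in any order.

+z: ray from heatsink(0, 0, 0) has no placed part ⇒ clear

+z: clear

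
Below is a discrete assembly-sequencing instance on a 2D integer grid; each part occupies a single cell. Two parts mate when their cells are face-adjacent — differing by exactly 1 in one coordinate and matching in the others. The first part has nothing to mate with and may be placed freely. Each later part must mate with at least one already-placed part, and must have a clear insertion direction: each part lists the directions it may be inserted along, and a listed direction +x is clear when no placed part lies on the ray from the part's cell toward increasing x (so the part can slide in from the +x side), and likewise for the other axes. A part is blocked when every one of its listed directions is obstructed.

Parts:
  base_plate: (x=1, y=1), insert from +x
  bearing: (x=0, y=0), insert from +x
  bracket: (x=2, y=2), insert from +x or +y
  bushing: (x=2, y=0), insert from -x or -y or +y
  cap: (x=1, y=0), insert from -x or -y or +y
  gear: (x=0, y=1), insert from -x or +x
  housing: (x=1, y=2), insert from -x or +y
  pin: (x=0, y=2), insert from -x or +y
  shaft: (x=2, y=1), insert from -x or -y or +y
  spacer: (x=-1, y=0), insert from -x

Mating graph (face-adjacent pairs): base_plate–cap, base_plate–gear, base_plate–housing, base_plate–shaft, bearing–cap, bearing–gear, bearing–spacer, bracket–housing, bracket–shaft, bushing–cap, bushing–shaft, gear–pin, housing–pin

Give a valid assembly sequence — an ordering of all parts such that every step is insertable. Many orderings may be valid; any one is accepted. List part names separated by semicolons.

pin; gear; bearing; cap; spacer; bushing; base_plate; shaft; bracket; housing

1. pin@(0, 2) [-x clear] — {pin}
2. gear@(0, 1) [-x clear] — {gear, pin}
3. bearing@(0, 0) [+x clear] — {bearing, gear, pin}
4. cap@(1, 0) [-y clear] — {bearing, cap, gear, pin}
5. spacer@(-1, 0) [-x clear] — {bearing, cap, gear, pin, spacer}
6. bushing@(2, 0) [-y clear] — {bearing, bushing, cap, gear, pin, spacer}
7. base_plate@(1, 1) [+x clear] — {base_plate, bearing, bushing, cap, gear, pin, spacer}
8. shaft@(2, 1) [+y clear] — {base_plate, bearing, bushing, cap, gear, pin, shaft, spacer}
9. bracket@(2, 2) [+x clear] — {base_plate, bearing, bracket, bushing, cap, gear, pin, shaft, spacer}
10. housing@(1, 2) [+y clear] — {base_plate, bearing, bracket, bushing, cap, gear, housing, pin, shaft, spacer}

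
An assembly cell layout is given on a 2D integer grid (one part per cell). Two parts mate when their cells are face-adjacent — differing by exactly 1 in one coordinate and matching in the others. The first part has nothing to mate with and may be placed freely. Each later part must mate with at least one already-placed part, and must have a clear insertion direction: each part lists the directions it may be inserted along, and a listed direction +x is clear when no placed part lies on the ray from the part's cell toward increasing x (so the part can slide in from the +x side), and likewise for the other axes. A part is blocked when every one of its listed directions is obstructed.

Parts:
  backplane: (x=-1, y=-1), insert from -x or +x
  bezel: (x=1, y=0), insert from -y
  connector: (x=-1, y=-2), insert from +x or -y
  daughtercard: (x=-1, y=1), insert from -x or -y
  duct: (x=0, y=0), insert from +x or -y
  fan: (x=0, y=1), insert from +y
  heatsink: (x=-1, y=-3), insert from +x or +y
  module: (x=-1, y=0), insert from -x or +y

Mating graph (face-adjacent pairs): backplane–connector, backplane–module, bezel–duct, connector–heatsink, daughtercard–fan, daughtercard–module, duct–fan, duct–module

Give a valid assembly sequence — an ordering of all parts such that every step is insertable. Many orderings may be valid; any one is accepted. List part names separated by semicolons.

connector; backplane; module; daughtercard; fan; duct; bezel; heatsink

1. connector@(-1, -2) [+x clear] — {connector}
2. backplane@(-1, -1) [-x clear] — {backplane, connector}
3. module@(-1, 0) [-x clear] — {backplane, connector, module}
4. daughtercard@(-1, 1) [-x clear] — {backplane, connector, daughtercard, module}
5. fan@(0, 1) [+y clear] — {backplane, connector, daughtercard, fan, module}
6. duct@(0, 0) [+x clear] — {backplane, connector, daughtercard, duct, fan, module}
7. bezel@(1, 0) [-y clear] — {backplane, bezel, connector, daughtercard, duct, fan, module}
8. heatsink@(-1, -3) [+x clear] — {backplane, bezel, connector, daughtercard, duct, fan, heatsink, module}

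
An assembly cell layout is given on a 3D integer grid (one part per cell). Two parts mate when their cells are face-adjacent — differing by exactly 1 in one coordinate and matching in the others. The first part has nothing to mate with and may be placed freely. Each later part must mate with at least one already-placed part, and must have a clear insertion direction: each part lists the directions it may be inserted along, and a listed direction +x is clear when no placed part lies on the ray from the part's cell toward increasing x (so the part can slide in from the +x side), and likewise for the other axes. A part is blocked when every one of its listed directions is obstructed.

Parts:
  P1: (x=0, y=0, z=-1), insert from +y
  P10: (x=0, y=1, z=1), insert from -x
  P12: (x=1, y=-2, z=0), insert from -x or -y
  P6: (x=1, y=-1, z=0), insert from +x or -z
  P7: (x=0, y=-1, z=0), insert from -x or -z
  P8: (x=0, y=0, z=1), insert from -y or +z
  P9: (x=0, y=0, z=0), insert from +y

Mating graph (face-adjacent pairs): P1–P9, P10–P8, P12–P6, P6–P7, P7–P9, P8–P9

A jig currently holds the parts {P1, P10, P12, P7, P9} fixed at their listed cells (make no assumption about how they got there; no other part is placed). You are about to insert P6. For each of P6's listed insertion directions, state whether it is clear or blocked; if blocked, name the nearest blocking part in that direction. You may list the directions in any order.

+x: clear; -z: clear

+x: ray from P6(1, -1, 0) has no placed part ⇒ clear
-z: ray from P6(1, -1, 0) has no placed part ⇒ clear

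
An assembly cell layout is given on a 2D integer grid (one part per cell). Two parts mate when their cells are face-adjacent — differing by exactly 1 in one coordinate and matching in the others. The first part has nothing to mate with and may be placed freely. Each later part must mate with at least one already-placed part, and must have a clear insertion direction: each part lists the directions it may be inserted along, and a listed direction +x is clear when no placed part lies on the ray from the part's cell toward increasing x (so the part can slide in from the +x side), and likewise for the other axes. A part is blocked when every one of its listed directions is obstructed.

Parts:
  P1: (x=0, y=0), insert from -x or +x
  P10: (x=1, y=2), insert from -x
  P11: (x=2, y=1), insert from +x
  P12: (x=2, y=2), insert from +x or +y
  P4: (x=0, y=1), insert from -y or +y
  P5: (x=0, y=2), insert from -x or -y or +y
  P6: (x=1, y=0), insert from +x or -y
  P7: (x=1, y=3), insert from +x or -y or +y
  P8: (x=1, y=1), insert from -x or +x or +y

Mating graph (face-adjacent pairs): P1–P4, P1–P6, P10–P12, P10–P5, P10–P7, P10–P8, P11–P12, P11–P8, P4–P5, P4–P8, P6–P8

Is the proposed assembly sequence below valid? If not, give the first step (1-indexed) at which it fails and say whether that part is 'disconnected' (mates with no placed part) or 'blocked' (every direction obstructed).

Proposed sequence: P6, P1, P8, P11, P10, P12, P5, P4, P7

Invalid at step 8 (blocked)

1. P6@(1, 0) [+x clear] — {P6}
2. P1@(0, 0) [-x clear] — {P1, P6}
3. P8@(1, 1) [-x clear] — {P1, P6, P8}
4. P11@(2, 1) [+x clear] — {P1, P11, P6, P8}
5. P10@(1, 2) [-x clear] — {P1, P10, P11, P6, P8}
6. P12@(2, 2) [+x clear] — {P1, P10, P11, P12, P6, P8}
7. P5@(0, 2) [-x clear] — {P1, P10, P11, P12, P5, P6, P8}
8. P4@(0, 1) — -y/+y all obstructed ⇒ blocked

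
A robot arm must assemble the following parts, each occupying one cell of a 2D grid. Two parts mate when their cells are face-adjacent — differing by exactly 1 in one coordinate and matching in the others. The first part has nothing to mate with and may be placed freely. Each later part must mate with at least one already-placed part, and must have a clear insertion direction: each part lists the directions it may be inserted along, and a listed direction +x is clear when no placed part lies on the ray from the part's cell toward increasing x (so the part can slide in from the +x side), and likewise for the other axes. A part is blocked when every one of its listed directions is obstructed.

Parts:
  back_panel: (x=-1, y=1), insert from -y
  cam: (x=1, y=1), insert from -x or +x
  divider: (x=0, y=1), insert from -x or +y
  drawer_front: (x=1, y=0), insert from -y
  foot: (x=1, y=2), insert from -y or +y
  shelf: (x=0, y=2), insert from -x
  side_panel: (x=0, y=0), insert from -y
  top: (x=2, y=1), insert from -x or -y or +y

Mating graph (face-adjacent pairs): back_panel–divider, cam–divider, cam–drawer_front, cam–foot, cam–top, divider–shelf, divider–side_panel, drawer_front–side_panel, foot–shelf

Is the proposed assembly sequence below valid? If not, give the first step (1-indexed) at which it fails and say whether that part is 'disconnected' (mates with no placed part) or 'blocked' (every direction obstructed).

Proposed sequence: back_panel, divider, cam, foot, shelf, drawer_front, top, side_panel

1. back_panel@(-1, 1) [-y clear] — {back_panel}
2. divider@(0, 1) [+y clear] — {back_panel, divider}
3. cam@(1, 1) [+x clear] — {back_panel, cam, divider}
4. foot@(1, 2) [+y clear] — {back_panel, cam, divider, foot}
5. shelf@(0, 2) [-x clear] — {back_panel, cam, divider, foot, shelf}
6. drawer_front@(1, 0) [-y clear] — {back_panel, cam, divider, drawer_front, foot, shelf}
7. top@(2, 1) [-y clear] — {back_panel, cam, divider, drawer_front, foot, shelf, top}
8. side_panel@(0, 0) [-y clear] — {back_panel, cam, divider, drawer_front, foot, shelf, side_panel, top}

Valid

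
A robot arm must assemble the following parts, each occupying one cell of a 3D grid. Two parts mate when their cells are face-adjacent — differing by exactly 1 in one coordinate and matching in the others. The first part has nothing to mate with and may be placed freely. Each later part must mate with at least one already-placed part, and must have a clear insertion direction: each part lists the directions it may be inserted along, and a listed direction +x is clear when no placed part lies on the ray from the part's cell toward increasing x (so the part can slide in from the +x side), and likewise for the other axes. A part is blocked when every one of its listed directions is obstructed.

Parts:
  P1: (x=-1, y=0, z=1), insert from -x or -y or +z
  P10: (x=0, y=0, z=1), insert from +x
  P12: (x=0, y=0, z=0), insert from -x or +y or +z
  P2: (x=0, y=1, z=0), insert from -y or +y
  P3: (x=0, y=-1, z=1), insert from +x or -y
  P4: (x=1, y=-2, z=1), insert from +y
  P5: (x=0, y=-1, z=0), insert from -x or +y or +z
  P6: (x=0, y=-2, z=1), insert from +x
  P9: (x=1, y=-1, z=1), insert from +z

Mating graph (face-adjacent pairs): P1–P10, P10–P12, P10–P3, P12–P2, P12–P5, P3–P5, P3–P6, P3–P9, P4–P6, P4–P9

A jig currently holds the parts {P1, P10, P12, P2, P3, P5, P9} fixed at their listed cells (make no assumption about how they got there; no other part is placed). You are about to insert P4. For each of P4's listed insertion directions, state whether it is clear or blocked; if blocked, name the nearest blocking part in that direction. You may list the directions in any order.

+y: blocked by P9

+y: nearest on ray is P9@(1, -1, 1) ⇒ blocked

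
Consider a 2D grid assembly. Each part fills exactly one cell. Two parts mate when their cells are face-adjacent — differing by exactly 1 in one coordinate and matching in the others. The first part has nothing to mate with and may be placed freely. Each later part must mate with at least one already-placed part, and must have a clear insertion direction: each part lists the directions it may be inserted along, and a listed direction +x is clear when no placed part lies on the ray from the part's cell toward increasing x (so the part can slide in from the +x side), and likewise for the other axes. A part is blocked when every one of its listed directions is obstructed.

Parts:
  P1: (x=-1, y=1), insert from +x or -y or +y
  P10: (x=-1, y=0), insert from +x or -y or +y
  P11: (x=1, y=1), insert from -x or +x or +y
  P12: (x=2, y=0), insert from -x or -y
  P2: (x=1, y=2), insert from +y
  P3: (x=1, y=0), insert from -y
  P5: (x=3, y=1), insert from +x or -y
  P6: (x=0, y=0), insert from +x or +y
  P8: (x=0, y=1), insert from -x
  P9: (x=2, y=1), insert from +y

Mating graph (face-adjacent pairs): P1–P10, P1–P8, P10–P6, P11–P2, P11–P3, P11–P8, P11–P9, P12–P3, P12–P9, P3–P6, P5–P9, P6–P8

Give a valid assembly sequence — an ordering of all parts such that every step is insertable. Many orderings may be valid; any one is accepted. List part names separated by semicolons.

1. P11@(1, 1) [-x clear] — {P11}
2. P8@(0, 1) [-x clear] — {P11, P8}
3. P6@(0, 0) [+x clear] — {P11, P6, P8}
4. P9@(2, 1) [+y clear] — {P11, P6, P8, P9}
5. P3@(1, 0) [-y clear] — {P11, P3, P6, P8, P9}
6. P1@(-1, 1) [-y clear] — {P1, P11, P3, P6, P8, P9}
7. P5@(3, 1) [+x clear] — {P1, P11, P3, P5, P6, P8, P9}
8. P10@(-1, 0) [-y clear] — {P1, P10, P11, P3, P5, P6, P8, P9}
9. P2@(1, 2) [+y clear] — {P1, P10, P11, P2, P3, P5, P6, P8, P9}
10. P12@(2, 0) [-y clear] — {P1, P10, P11, P12, P2, P3, P5, P6, P8, P9}

P11; P8; P6; P9; P3; P1; P5; P10; P2; P12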